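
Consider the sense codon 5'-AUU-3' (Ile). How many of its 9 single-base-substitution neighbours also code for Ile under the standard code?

2

Position 1: none → 0 synonymous.
Position 2: none → 0 synonymous.
Position 3: AUC, AUA → 2 synonymous.
Total: 0 + 0 + 2 = 2.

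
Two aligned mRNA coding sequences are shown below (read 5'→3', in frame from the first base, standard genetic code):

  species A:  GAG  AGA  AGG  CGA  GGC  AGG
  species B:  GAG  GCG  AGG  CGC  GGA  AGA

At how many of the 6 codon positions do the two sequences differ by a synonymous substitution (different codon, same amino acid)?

Codon 1: GAG Glu / GAG Glu — identical.
Codon 2: AGA Arg / GCG Ala — nonsynonymous.
Codon 3: AGG Arg / AGG Arg — identical.
Codon 4: CGA Arg / CGC Arg — synonymous.
Codon 5: GGC Gly / GGA Gly — synonymous.
Codon 6: AGG Arg / AGA Arg — synonymous.
Synonymous differences: 3.

3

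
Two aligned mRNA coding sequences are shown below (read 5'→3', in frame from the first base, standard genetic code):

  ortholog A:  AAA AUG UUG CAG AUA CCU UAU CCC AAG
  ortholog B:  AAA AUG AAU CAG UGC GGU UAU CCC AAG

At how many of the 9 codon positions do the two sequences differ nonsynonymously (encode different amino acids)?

3

Codon 1: AAA Lys / AAA Lys — identical.
Codon 2: AUG Met / AUG Met — identical.
Codon 3: UUG Leu / AAU Asn — nonsynonymous.
Codon 4: CAG Gln / CAG Gln — identical.
Codon 5: AUA Ile / UGC Cys — nonsynonymous.
Codon 6: CCU Pro / GGU Gly — nonsynonymous.
Codon 7: UAU Tyr / UAU Tyr — identical.
Codon 8: CCC Pro / CCC Pro — identical.
Codon 9: AAG Lys / AAG Lys — identical.
Nonsynonymous differences: 3.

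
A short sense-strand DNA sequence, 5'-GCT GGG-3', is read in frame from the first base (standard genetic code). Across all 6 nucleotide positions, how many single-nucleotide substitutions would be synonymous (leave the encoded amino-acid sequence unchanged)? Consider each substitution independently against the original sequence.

Codon 1 (GCT, Ala): 3 synonymous substitutions.
Codon 2 (GGG, Gly): 3 synonymous substitutions.
Total: 3 + 3 = 6.

6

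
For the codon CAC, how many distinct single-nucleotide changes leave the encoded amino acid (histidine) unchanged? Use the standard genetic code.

Position 1: none → 0 synonymous.
Position 2: none → 0 synonymous.
Position 3: CAU → 1 synonymous.
Total: 0 + 0 + 1 = 1.

1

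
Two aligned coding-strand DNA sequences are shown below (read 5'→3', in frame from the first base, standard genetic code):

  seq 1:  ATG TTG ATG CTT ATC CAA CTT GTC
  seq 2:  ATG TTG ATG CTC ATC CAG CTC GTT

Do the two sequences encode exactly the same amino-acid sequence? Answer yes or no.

Codon 1: ATG Met / ATG Met — identical.
Codon 2: TTG Leu / TTG Leu — identical.
Codon 3: ATG Met / ATG Met — identical.
Codon 4: CTT Leu / CTC Leu — synonymous.
Codon 5: ATC Ile / ATC Ile — identical.
Codon 6: CAA Gln / CAG Gln — synonymous.
Codon 7: CTT Leu / CTC Leu — synonymous.
Codon 8: GTC Val / GTT Val — synonymous.
Nonsynonymous differences: 0 → same protein.

yes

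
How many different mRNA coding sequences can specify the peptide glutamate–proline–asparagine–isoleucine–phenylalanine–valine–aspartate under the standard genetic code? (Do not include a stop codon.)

Glu: 2 codons.
Pro: 4 codons.
Asn: 2 codons.
Ile: 3 codons.
Phe: 2 codons.
Val: 4 codons.
Asp: 2 codons.
2 × 4 × 2 × 3 × 2 × 4 × 2 = 768.

768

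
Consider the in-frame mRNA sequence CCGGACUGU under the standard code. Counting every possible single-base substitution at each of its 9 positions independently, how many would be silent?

5

Codon 1 (CCG, Pro): 3 synonymous substitutions.
Codon 2 (GAC, Asp): 1 synonymous substitution.
Codon 3 (UGU, Cys): 1 synonymous substitution.
Total: 3 + 1 + 1 = 5.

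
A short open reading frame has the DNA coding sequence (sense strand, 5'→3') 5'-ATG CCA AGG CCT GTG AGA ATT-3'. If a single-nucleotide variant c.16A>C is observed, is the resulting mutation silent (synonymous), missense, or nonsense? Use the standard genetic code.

Position 16 falls in codon 6: AGA → Arg.
After the substitution the codon is CGA → Arg.
Both encode Arg, so the change is synonymous.

silent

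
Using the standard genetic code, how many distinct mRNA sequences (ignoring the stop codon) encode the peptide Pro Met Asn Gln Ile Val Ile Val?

2304

Pro: 4 codons.
Met: 1 codon.
Asn: 2 codons.
Gln: 2 codons.
Ile: 3 codons.
Val: 4 codons.
Ile: 3 codons.
Val: 4 codons.
4 × 1 × 2 × 2 × 3 × 4 × 3 × 4 = 2304.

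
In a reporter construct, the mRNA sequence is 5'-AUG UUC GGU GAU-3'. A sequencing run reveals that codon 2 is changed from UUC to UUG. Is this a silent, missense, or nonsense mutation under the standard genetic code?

Position 6 falls in codon 2: UUC → Phe.
After the substitution the codon is UUG → Leu.
Phe ≠ Leu, so this is a missense mutation.

missense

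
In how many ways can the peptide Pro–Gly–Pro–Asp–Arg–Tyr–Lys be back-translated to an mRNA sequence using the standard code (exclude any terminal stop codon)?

3072

Pro: 4 codons.
Gly: 4 codons.
Pro: 4 codons.
Asp: 2 codons.
Arg: 6 codons.
Tyr: 2 codons.
Lys: 2 codons.
4 × 4 × 4 × 2 × 6 × 2 × 2 = 3072.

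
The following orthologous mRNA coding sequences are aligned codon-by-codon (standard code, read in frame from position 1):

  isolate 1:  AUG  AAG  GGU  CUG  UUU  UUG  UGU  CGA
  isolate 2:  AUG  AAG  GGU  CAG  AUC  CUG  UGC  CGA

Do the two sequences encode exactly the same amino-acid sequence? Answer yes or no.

no

Codon 1: AUG Met / AUG Met — identical.
Codon 2: AAG Lys / AAG Lys — identical.
Codon 3: GGU Gly / GGU Gly — identical.
Codon 4: CUG Leu / CAG Gln — nonsynonymous.
Codon 5: UUU Phe / AUC Ile — nonsynonymous.
Codon 6: UUG Leu / CUG Leu — synonymous.
Codon 7: UGU Cys / UGC Cys — synonymous.
Codon 8: CGA Arg / CGA Arg — identical.
Nonsynonymous differences: 2 → different protein.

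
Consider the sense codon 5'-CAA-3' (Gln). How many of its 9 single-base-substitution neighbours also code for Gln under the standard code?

1

Position 1: none → 0 synonymous.
Position 2: none → 0 synonymous.
Position 3: CAG → 1 synonymous.
Total: 0 + 0 + 1 = 1.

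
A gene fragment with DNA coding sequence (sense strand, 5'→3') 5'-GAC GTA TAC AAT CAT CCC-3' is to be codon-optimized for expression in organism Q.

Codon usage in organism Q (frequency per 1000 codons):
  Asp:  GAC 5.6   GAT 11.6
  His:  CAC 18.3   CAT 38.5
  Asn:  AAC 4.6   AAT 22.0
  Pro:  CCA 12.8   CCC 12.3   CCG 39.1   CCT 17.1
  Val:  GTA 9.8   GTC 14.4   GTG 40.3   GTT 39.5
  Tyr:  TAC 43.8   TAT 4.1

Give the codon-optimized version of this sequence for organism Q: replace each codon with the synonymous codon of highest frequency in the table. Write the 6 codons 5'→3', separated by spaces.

GAT GTG TAC AAT CAT CCG

Codon 1 (Asp): best is GAT at 11.6.
Codon 2 (Val): best is GTG at 40.3.
Codon 3 (Tyr): best is TAC at 43.8.
Codon 4 (Asn): best is AAT at 22.0.
Codon 5 (His): best is CAT at 38.5.
Codon 6 (Pro): best is CCG at 39.1.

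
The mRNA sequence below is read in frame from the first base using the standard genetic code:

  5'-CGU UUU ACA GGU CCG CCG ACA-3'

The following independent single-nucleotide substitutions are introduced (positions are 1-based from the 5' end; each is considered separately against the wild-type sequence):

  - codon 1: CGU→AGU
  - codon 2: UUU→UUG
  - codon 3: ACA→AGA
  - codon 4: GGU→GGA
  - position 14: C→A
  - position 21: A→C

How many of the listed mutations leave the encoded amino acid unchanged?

2

Codon 1: CGU (Arg) → AGU (Ser) — missense.
Codon 2: UUU (Phe) → UUG (Leu) — missense.
Codon 3: ACA (Thr) → AGA (Arg) — missense.
Codon 4: GGU (Gly) → GGA (Gly) — synonymous.
Codon 5: CCG (Pro) → CAG (Gln) — missense.
Codon 7: ACA (Thr) → ACC (Thr) — synonymous.
Synonymous: 2 of 6.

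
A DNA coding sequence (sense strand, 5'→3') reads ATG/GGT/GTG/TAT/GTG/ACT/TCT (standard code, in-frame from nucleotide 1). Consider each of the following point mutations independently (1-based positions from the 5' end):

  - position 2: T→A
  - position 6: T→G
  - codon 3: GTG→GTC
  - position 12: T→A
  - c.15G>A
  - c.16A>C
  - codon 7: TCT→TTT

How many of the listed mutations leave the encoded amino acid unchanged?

Codon 1: ATG (Met) → AAG (Lys) — missense.
Codon 2: GGT (Gly) → GGG (Gly) — synonymous.
Codon 3: GTG (Val) → GTC (Val) — synonymous.
Codon 4: TAT (Tyr) → TAA (Stop) — nonsense.
Codon 5: GTG (Val) → GTA (Val) — synonymous.
Codon 6: ACT (Thr) → CCT (Pro) — missense.
Codon 7: TCT (Ser) → TTT (Phe) — missense.
Synonymous: 3 of 7.

3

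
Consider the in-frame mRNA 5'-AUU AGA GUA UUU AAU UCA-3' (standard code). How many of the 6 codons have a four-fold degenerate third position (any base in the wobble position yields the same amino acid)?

Codon 1 AUU (Ile): third position 3-fold.
Codon 2 AGA (Arg): third position 2-fold.
Codon 3 GUA (Val): third position 4-fold.
Codon 4 UUU (Phe): third position 2-fold.
Codon 5 AAU (Asn): third position 2-fold.
Codon 6 UCA (Ser): third position 4-fold.
Four-fold degenerate third positions: 2.

2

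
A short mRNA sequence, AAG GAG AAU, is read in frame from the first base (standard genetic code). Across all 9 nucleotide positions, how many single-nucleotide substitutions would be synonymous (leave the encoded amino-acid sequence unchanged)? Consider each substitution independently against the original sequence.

3

Codon 1 (AAG, Lys): 1 synonymous substitution.
Codon 2 (GAG, Glu): 1 synonymous substitution.
Codon 3 (AAU, Asn): 1 synonymous substitution.
Total: 1 + 1 + 1 = 3.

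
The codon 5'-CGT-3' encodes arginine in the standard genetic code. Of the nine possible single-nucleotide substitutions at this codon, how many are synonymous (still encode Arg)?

3

Position 1: none → 0 synonymous.
Position 2: none → 0 synonymous.
Position 3: CGC, CGA, CGG → 3 synonymous.
Total: 0 + 0 + 3 = 3.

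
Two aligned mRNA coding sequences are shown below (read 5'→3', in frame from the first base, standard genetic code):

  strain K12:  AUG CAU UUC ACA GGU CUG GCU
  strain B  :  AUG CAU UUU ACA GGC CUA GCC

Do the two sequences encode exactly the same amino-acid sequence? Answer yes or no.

Codon 1: AUG Met / AUG Met — identical.
Codon 2: CAU His / CAU His — identical.
Codon 3: UUC Phe / UUU Phe — synonymous.
Codon 4: ACA Thr / ACA Thr — identical.
Codon 5: GGU Gly / GGC Gly — synonymous.
Codon 6: CUG Leu / CUA Leu — synonymous.
Codon 7: GCU Ala / GCC Ala — synonymous.
Nonsynonymous differences: 0 → same protein.

yes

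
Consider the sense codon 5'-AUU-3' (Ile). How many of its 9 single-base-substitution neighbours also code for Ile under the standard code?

2

Position 1: none → 0 synonymous.
Position 2: none → 0 synonymous.
Position 3: AUC, AUA → 2 synonymous.
Total: 0 + 0 + 2 = 2.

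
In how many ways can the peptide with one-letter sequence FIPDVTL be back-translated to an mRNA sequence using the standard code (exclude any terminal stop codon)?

4608

Phe: 2 codons.
Ile: 3 codons.
Pro: 4 codons.
Asp: 2 codons.
Val: 4 codons.
Thr: 4 codons.
Leu: 6 codons.
2 × 3 × 4 × 2 × 4 × 4 × 6 = 4608.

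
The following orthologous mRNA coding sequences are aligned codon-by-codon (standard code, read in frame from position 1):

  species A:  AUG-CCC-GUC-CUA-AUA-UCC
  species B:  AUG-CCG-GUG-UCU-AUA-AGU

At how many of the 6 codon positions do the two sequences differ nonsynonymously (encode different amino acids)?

1

Codon 1: AUG Met / AUG Met — identical.
Codon 2: CCC Pro / CCG Pro — synonymous.
Codon 3: GUC Val / GUG Val — synonymous.
Codon 4: CUA Leu / UCU Ser — nonsynonymous.
Codon 5: AUA Ile / AUA Ile — identical.
Codon 6: UCC Ser / AGU Ser — synonymous.
Nonsynonymous differences: 1.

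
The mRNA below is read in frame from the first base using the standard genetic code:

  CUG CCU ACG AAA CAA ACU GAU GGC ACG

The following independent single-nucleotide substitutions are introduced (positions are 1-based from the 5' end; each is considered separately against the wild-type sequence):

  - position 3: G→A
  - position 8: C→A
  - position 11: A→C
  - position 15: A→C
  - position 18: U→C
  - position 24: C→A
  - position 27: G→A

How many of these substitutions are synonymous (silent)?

Codon 1: CUG (Leu) → CUA (Leu) — synonymous.
Codon 3: ACG (Thr) → AAG (Lys) — missense.
Codon 4: AAA (Lys) → ACA (Thr) — missense.
Codon 5: CAA (Gln) → CAC (His) — missense.
Codon 6: ACU (Thr) → ACC (Thr) — synonymous.
Codon 8: GGC (Gly) → GGA (Gly) — synonymous.
Codon 9: ACG (Thr) → ACA (Thr) — synonymous.
Synonymous: 4 of 7.

4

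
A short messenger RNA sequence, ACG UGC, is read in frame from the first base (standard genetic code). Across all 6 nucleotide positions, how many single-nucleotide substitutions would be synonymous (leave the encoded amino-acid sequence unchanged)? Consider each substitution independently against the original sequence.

4

Codon 1 (ACG, Thr): 3 synonymous substitutions.
Codon 2 (UGC, Cys): 1 synonymous substitution.
Total: 3 + 1 = 4.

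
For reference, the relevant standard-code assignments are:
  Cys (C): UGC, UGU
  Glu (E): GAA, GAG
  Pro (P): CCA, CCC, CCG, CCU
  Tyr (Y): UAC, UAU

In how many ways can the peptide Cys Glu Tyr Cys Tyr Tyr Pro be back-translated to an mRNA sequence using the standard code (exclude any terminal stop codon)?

256

Cys: 2 codons.
Glu: 2 codons.
Tyr: 2 codons.
Cys: 2 codons.
Tyr: 2 codons.
Tyr: 2 codons.
Pro: 4 codons.
2 × 2 × 2 × 2 × 2 × 2 × 4 = 256.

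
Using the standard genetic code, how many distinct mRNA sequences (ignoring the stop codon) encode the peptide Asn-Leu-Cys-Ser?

Asn: 2 codons.
Leu: 6 codons.
Cys: 2 codons.
Ser: 6 codons.
2 × 6 × 2 × 6 = 144.

144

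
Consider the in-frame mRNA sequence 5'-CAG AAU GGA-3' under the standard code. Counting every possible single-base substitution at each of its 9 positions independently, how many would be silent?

5

Codon 1 (CAG, Gln): 1 synonymous substitution.
Codon 2 (AAU, Asn): 1 synonymous substitution.
Codon 3 (GGA, Gly): 3 synonymous substitutions.
Total: 1 + 1 + 3 = 5.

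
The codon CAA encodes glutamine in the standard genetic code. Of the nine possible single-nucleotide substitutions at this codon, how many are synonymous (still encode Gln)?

1

Position 1: none → 0 synonymous.
Position 2: none → 0 synonymous.
Position 3: CAG → 1 synonymous.
Total: 0 + 0 + 1 = 1.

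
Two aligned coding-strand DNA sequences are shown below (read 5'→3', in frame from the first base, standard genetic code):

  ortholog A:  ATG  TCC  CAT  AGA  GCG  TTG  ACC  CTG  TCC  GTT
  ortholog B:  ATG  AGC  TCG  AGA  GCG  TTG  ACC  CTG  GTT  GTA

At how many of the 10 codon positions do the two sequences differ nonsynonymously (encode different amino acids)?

2

Codon 1: ATG Met / ATG Met — identical.
Codon 2: TCC Ser / AGC Ser — synonymous.
Codon 3: CAT His / TCG Ser — nonsynonymous.
Codon 4: AGA Arg / AGA Arg — identical.
Codon 5: GCG Ala / GCG Ala — identical.
Codon 6: TTG Leu / TTG Leu — identical.
Codon 7: ACC Thr / ACC Thr — identical.
Codon 8: CTG Leu / CTG Leu — identical.
Codon 9: TCC Ser / GTT Val — nonsynonymous.
Codon 10: GTT Val / GTA Val — synonymous.
Nonsynonymous differences: 2.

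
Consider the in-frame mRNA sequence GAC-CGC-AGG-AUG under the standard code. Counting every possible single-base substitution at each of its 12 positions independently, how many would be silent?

6

Codon 1 (GAC, Asp): 1 synonymous substitution.
Codon 2 (CGC, Arg): 3 synonymous substitutions.
Codon 3 (AGG, Arg): 2 synonymous substitutions.
Codon 4 (AUG, Met): 0 synonymous substitutions.
Total: 1 + 3 + 2 + 0 = 6.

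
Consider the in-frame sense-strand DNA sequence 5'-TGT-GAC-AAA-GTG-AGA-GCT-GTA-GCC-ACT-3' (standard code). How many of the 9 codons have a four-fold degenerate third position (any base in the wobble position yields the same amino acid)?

5

Codon 1 TGT (Cys): third position 2-fold.
Codon 2 GAC (Asp): third position 2-fold.
Codon 3 AAA (Lys): third position 2-fold.
Codon 4 GTG (Val): third position 4-fold.
Codon 5 AGA (Arg): third position 2-fold.
Codon 6 GCT (Ala): third position 4-fold.
Codon 7 GTA (Val): third position 4-fold.
Codon 8 GCC (Ala): third position 4-fold.
Codon 9 ACT (Thr): third position 4-fold.
Four-fold degenerate third positions: 5.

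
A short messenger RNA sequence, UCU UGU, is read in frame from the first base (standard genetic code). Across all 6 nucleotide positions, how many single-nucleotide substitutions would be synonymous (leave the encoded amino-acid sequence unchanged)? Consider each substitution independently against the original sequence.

4

Codon 1 (UCU, Ser): 3 synonymous substitutions.
Codon 2 (UGU, Cys): 1 synonymous substitution.
Total: 3 + 1 = 4.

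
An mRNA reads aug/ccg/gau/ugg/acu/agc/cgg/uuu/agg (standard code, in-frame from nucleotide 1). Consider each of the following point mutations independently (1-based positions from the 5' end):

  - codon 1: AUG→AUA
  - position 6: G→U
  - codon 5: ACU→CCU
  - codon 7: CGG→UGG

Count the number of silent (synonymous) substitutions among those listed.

Codon 1: AUG (Met) → AUA (Ile) — missense.
Codon 2: CCG (Pro) → CCU (Pro) — synonymous.
Codon 5: ACU (Thr) → CCU (Pro) — missense.
Codon 7: CGG (Arg) → UGG (Trp) — missense.
Synonymous: 1 of 4.

1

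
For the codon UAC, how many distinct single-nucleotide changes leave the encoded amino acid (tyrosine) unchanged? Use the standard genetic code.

Position 1: none → 0 synonymous.
Position 2: none → 0 synonymous.
Position 3: UAU → 1 synonymous.
Total: 0 + 0 + 1 = 1.

1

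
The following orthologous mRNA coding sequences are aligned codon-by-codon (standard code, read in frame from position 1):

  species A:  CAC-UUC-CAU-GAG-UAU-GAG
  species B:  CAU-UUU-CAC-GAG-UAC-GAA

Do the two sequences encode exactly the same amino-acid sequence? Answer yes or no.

yes

Codon 1: CAC His / CAU His — synonymous.
Codon 2: UUC Phe / UUU Phe — synonymous.
Codon 3: CAU His / CAC His — synonymous.
Codon 4: GAG Glu / GAG Glu — identical.
Codon 5: UAU Tyr / UAC Tyr — synonymous.
Codon 6: GAG Glu / GAA Glu — synonymous.
Nonsynonymous differences: 0 → same protein.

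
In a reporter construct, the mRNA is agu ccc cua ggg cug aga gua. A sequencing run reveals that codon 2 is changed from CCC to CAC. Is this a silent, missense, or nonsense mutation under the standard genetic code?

Position 5 falls in codon 2: CCC → Pro.
After the substitution the codon is CAC → His.
Pro ≠ His, so this is a missense mutation.

missense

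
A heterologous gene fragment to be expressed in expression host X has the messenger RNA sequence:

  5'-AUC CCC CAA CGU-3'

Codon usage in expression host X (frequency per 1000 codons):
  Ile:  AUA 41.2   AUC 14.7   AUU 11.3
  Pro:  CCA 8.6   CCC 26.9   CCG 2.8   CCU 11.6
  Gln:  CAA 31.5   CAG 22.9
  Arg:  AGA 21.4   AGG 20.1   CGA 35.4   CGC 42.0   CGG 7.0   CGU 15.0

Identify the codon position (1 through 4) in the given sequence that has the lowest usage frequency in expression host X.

Codon 1 AUC (Ile): 14.7 per 1000.
Codon 2 CCC (Pro): 26.9 per 1000.
Codon 3 CAA (Gln): 31.5 per 1000.
Codon 4 CGU (Arg): 15.0 per 1000.
Lowest frequency is 14.7 at codon 1.

1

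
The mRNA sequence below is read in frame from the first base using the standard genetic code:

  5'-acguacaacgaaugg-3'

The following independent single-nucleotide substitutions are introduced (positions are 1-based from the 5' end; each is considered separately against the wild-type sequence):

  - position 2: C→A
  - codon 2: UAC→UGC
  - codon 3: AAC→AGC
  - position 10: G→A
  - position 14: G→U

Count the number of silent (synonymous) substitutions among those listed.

0

Codon 1: ACG (Thr) → AAG (Lys) — missense.
Codon 2: UAC (Tyr) → UGC (Cys) — missense.
Codon 3: AAC (Asn) → AGC (Ser) — missense.
Codon 4: GAA (Glu) → AAA (Lys) — missense.
Codon 5: UGG (Trp) → UUG (Leu) — missense.
Synonymous: 0 of 5.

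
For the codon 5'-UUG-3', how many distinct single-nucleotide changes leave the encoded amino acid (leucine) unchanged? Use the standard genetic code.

2

Position 1: CUG → 1 synonymous.
Position 2: none → 0 synonymous.
Position 3: UUA → 1 synonymous.
Total: 1 + 0 + 1 = 2.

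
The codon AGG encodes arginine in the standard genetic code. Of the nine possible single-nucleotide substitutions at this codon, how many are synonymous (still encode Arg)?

Position 1: CGG → 1 synonymous.
Position 2: none → 0 synonymous.
Position 3: AGA → 1 synonymous.
Total: 1 + 0 + 1 = 2.

2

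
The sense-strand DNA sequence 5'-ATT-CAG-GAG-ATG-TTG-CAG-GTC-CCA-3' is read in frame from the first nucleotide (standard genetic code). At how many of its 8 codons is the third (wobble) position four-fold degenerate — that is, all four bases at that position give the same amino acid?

2

Codon 1 ATT (Ile): third position 3-fold.
Codon 2 CAG (Gln): third position 2-fold.
Codon 3 GAG (Glu): third position 2-fold.
Codon 4 ATG (Met): third position 1-fold.
Codon 5 TTG (Leu): third position 2-fold.
Codon 6 CAG (Gln): third position 2-fold.
Codon 7 GTC (Val): third position 4-fold.
Codon 8 CCA (Pro): third position 4-fold.
Four-fold degenerate third positions: 2.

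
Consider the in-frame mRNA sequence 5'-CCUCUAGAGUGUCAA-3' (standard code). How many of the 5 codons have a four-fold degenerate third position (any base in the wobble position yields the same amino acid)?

2

Codon 1 CCU (Pro): third position 4-fold.
Codon 2 CUA (Leu): third position 4-fold.
Codon 3 GAG (Glu): third position 2-fold.
Codon 4 UGU (Cys): third position 2-fold.
Codon 5 CAA (Gln): third position 2-fold.
Four-fold degenerate third positions: 2.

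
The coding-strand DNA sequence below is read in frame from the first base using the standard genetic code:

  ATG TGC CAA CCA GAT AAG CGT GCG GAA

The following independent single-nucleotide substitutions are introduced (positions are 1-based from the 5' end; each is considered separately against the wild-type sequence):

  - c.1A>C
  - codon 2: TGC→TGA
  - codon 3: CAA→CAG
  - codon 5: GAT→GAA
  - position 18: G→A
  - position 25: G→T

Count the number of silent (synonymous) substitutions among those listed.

Codon 1: ATG (Met) → CTG (Leu) — missense.
Codon 2: TGC (Cys) → TGA (Stop) — nonsense.
Codon 3: CAA (Gln) → CAG (Gln) — synonymous.
Codon 5: GAT (Asp) → GAA (Glu) — missense.
Codon 6: AAG (Lys) → AAA (Lys) — synonymous.
Codon 9: GAA (Glu) → TAA (Stop) — nonsense.
Synonymous: 2 of 6.

2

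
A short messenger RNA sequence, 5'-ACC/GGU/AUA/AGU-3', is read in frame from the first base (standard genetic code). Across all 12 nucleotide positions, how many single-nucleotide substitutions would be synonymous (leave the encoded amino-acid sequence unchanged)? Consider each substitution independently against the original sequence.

Codon 1 (ACC, Thr): 3 synonymous substitutions.
Codon 2 (GGU, Gly): 3 synonymous substitutions.
Codon 3 (AUA, Ile): 2 synonymous substitutions.
Codon 4 (AGU, Ser): 1 synonymous substitution.
Total: 3 + 3 + 2 + 1 = 9.

9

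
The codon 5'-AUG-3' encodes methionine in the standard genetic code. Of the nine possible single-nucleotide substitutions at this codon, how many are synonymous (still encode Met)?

Position 1: none → 0 synonymous.
Position 2: none → 0 synonymous.
Position 3: none → 0 synonymous.
Total: 0 + 0 + 0 = 0.

0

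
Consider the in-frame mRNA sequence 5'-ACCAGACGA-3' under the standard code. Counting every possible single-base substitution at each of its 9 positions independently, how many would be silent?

9

Codon 1 (ACC, Thr): 3 synonymous substitutions.
Codon 2 (AGA, Arg): 2 synonymous substitutions.
Codon 3 (CGA, Arg): 4 synonymous substitutions.
Total: 3 + 2 + 4 = 9.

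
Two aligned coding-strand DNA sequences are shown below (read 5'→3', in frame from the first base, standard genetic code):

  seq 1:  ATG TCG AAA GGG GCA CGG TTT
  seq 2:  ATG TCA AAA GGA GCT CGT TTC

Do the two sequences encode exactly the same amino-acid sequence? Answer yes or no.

Codon 1: ATG Met / ATG Met — identical.
Codon 2: TCG Ser / TCA Ser — synonymous.
Codon 3: AAA Lys / AAA Lys — identical.
Codon 4: GGG Gly / GGA Gly — synonymous.
Codon 5: GCA Ala / GCT Ala — synonymous.
Codon 6: CGG Arg / CGT Arg — synonymous.
Codon 7: TTT Phe / TTC Phe — synonymous.
Nonsynonymous differences: 0 → same protein.

yes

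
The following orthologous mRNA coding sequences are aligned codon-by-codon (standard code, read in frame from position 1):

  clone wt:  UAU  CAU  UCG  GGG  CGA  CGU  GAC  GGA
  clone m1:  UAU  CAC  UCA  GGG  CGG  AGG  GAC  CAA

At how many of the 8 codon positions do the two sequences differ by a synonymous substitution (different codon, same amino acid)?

Codon 1: UAU Tyr / UAU Tyr — identical.
Codon 2: CAU His / CAC His — synonymous.
Codon 3: UCG Ser / UCA Ser — synonymous.
Codon 4: GGG Gly / GGG Gly — identical.
Codon 5: CGA Arg / CGG Arg — synonymous.
Codon 6: CGU Arg / AGG Arg — synonymous.
Codon 7: GAC Asp / GAC Asp — identical.
Codon 8: GGA Gly / CAA Gln — nonsynonymous.
Synonymous differences: 4.

4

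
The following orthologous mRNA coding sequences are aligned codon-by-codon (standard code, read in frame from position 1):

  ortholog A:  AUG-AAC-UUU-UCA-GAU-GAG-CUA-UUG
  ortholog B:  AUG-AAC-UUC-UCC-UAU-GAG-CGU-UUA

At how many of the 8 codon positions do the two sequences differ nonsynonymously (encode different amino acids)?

Codon 1: AUG Met / AUG Met — identical.
Codon 2: AAC Asn / AAC Asn — identical.
Codon 3: UUU Phe / UUC Phe — synonymous.
Codon 4: UCA Ser / UCC Ser — synonymous.
Codon 5: GAU Asp / UAU Tyr — nonsynonymous.
Codon 6: GAG Glu / GAG Glu — identical.
Codon 7: CUA Leu / CGU Arg — nonsynonymous.
Codon 8: UUG Leu / UUA Leu — synonymous.
Nonsynonymous differences: 2.

2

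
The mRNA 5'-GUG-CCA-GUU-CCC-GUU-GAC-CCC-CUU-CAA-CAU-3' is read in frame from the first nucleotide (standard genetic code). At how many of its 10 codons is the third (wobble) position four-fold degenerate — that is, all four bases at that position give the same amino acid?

Codon 1 GUG (Val): third position 4-fold.
Codon 2 CCA (Pro): third position 4-fold.
Codon 3 GUU (Val): third position 4-fold.
Codon 4 CCC (Pro): third position 4-fold.
Codon 5 GUU (Val): third position 4-fold.
Codon 6 GAC (Asp): third position 2-fold.
Codon 7 CCC (Pro): third position 4-fold.
Codon 8 CUU (Leu): third position 4-fold.
Codon 9 CAA (Gln): third position 2-fold.
Codon 10 CAU (His): third position 2-fold.
Four-fold degenerate third positions: 7.

7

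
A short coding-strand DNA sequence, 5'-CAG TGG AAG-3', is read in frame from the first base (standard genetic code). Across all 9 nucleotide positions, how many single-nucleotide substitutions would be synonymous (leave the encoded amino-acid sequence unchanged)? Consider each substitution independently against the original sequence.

Codon 1 (CAG, Gln): 1 synonymous substitution.
Codon 2 (TGG, Trp): 0 synonymous substitutions.
Codon 3 (AAG, Lys): 1 synonymous substitution.
Total: 1 + 0 + 1 = 2.

2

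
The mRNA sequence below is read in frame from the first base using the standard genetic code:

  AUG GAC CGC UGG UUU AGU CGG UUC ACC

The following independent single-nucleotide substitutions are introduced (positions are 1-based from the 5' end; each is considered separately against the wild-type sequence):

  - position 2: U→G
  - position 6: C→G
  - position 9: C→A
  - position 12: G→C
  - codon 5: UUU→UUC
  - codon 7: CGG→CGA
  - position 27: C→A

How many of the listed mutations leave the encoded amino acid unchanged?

Codon 1: AUG (Met) → AGG (Arg) — missense.
Codon 2: GAC (Asp) → GAG (Glu) — missense.
Codon 3: CGC (Arg) → CGA (Arg) — synonymous.
Codon 4: UGG (Trp) → UGC (Cys) — missense.
Codon 5: UUU (Phe) → UUC (Phe) — synonymous.
Codon 7: CGG (Arg) → CGA (Arg) — synonymous.
Codon 9: ACC (Thr) → ACA (Thr) — synonymous.
Synonymous: 4 of 7.

4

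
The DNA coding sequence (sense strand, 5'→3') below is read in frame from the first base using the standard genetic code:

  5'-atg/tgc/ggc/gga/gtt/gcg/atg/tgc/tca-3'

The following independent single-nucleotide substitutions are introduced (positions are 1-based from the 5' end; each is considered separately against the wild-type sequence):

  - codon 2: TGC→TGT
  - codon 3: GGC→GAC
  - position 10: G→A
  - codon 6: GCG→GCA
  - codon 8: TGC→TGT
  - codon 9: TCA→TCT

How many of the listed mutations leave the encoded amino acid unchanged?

4

Codon 2: TGC (Cys) → TGT (Cys) — synonymous.
Codon 3: GGC (Gly) → GAC (Asp) — missense.
Codon 4: GGA (Gly) → AGA (Arg) — missense.
Codon 6: GCG (Ala) → GCA (Ala) — synonymous.
Codon 8: TGC (Cys) → TGT (Cys) — synonymous.
Codon 9: TCA (Ser) → TCT (Ser) — synonymous.
Synonymous: 4 of 6.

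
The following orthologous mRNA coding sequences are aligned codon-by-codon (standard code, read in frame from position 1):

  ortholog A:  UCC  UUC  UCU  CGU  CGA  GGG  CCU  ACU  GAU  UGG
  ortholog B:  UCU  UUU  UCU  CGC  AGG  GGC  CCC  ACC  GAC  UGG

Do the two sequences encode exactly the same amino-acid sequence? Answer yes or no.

yes

Codon 1: UCC Ser / UCU Ser — synonymous.
Codon 2: UUC Phe / UUU Phe — synonymous.
Codon 3: UCU Ser / UCU Ser — identical.
Codon 4: CGU Arg / CGC Arg — synonymous.
Codon 5: CGA Arg / AGG Arg — synonymous.
Codon 6: GGG Gly / GGC Gly — synonymous.
Codon 7: CCU Pro / CCC Pro — synonymous.
Codon 8: ACU Thr / ACC Thr — synonymous.
Codon 9: GAU Asp / GAC Asp — synonymous.
Codon 10: UGG Trp / UGG Trp — identical.
Nonsynonymous differences: 0 → same protein.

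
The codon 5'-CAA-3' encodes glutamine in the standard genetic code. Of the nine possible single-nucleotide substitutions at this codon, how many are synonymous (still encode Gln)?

1

Position 1: none → 0 synonymous.
Position 2: none → 0 synonymous.
Position 3: CAG → 1 synonymous.
Total: 0 + 0 + 1 = 1.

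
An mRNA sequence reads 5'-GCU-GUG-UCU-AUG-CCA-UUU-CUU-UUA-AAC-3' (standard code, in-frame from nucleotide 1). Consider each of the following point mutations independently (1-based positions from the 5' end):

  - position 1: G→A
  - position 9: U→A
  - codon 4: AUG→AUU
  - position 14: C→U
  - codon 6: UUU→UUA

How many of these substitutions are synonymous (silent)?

Codon 1: GCU (Ala) → ACU (Thr) — missense.
Codon 3: UCU (Ser) → UCA (Ser) — synonymous.
Codon 4: AUG (Met) → AUU (Ile) — missense.
Codon 5: CCA (Pro) → CUA (Leu) — missense.
Codon 6: UUU (Phe) → UUA (Leu) — missense.
Synonymous: 1 of 5.

1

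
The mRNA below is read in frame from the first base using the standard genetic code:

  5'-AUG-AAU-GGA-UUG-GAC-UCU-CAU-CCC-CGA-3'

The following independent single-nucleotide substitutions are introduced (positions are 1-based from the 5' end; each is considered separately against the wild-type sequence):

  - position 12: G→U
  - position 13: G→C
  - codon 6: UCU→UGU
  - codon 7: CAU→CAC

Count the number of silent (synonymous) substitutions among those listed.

Codon 4: UUG (Leu) → UUU (Phe) — missense.
Codon 5: GAC (Asp) → CAC (His) — missense.
Codon 6: UCU (Ser) → UGU (Cys) — missense.
Codon 7: CAU (His) → CAC (His) — synonymous.
Synonymous: 1 of 4.

1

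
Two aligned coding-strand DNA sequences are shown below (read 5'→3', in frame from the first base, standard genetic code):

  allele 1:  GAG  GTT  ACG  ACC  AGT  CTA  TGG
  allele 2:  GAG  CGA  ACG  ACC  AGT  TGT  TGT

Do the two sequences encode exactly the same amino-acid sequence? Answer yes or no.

Codon 1: GAG Glu / GAG Glu — identical.
Codon 2: GTT Val / CGA Arg — nonsynonymous.
Codon 3: ACG Thr / ACG Thr — identical.
Codon 4: ACC Thr / ACC Thr — identical.
Codon 5: AGT Ser / AGT Ser — identical.
Codon 6: CTA Leu / TGT Cys — nonsynonymous.
Codon 7: TGG Trp / TGT Cys — nonsynonymous.
Nonsynonymous differences: 3 → different protein.

no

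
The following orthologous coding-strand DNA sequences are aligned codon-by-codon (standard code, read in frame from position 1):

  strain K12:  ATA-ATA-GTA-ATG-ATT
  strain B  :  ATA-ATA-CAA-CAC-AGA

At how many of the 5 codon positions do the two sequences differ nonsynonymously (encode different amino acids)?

3

Codon 1: ATA Ile / ATA Ile — identical.
Codon 2: ATA Ile / ATA Ile — identical.
Codon 3: GTA Val / CAA Gln — nonsynonymous.
Codon 4: ATG Met / CAC His — nonsynonymous.
Codon 5: ATT Ile / AGA Arg — nonsynonymous.
Nonsynonymous differences: 3.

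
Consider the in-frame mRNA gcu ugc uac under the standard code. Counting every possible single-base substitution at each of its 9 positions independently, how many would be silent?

Codon 1 (GCU, Ala): 3 synonymous substitutions.
Codon 2 (UGC, Cys): 1 synonymous substitution.
Codon 3 (UAC, Tyr): 1 synonymous substitution.
Total: 3 + 1 + 1 = 5.

5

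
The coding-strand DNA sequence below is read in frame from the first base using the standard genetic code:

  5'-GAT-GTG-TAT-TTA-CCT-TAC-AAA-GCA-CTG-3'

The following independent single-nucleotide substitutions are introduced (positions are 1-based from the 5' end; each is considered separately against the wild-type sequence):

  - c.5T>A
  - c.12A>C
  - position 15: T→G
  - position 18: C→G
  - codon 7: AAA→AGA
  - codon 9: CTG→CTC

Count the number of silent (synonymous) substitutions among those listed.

2

Codon 2: GTG (Val) → GAG (Glu) — missense.
Codon 4: TTA (Leu) → TTC (Phe) — missense.
Codon 5: CCT (Pro) → CCG (Pro) — synonymous.
Codon 6: TAC (Tyr) → TAG (Stop) — nonsense.
Codon 7: AAA (Lys) → AGA (Arg) — missense.
Codon 9: CTG (Leu) → CTC (Leu) — synonymous.
Synonymous: 2 of 6.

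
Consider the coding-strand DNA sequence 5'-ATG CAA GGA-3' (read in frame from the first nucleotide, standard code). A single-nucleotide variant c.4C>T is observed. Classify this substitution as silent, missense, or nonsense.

nonsense

Position 4 falls in codon 2: CAA → Gln.
After the substitution the codon is TAA → Stop.
The new codon is a stop codon, so this is a nonsense mutation.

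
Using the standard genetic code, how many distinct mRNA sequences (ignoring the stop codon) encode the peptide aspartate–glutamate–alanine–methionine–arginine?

Asp: 2 codons.
Glu: 2 codons.
Ala: 4 codons.
Met: 1 codon.
Arg: 6 codons.
2 × 2 × 4 × 1 × 6 = 96.

96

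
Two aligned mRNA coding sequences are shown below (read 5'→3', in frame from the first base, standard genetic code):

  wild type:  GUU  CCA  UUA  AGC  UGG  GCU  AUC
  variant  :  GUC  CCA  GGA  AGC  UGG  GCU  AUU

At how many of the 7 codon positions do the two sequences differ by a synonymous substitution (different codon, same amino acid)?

2

Codon 1: GUU Val / GUC Val — synonymous.
Codon 2: CCA Pro / CCA Pro — identical.
Codon 3: UUA Leu / GGA Gly — nonsynonymous.
Codon 4: AGC Ser / AGC Ser — identical.
Codon 5: UGG Trp / UGG Trp — identical.
Codon 6: GCU Ala / GCU Ala — identical.
Codon 7: AUC Ile / AUU Ile — synonymous.
Synonymous differences: 2.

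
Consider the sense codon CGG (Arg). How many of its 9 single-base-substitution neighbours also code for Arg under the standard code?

Position 1: AGG → 1 synonymous.
Position 2: none → 0 synonymous.
Position 3: CGU, CGC, CGA → 3 synonymous.
Total: 1 + 0 + 3 = 4.

4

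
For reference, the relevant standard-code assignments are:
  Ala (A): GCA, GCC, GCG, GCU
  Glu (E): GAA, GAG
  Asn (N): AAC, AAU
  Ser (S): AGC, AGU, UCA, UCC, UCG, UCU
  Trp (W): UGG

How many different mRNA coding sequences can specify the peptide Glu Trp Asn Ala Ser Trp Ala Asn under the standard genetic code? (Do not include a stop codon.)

768

Glu: 2 codons.
Trp: 1 codon.
Asn: 2 codons.
Ala: 4 codons.
Ser: 6 codons.
Trp: 1 codon.
Ala: 4 codons.
Asn: 2 codons.
2 × 1 × 2 × 4 × 6 × 1 × 4 × 2 = 768.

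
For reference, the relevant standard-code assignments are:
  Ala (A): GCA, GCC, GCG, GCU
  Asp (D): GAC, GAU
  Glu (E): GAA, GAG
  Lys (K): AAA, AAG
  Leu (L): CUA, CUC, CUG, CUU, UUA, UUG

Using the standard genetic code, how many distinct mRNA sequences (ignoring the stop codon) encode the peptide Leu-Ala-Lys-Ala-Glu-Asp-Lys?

Leu: 6 codons.
Ala: 4 codons.
Lys: 2 codons.
Ala: 4 codons.
Glu: 2 codons.
Asp: 2 codons.
Lys: 2 codons.
6 × 4 × 2 × 4 × 2 × 2 × 2 = 1536.

1536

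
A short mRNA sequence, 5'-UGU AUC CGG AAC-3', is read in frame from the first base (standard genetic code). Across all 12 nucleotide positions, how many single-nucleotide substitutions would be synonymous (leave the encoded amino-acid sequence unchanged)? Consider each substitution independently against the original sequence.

8

Codon 1 (UGU, Cys): 1 synonymous substitution.
Codon 2 (AUC, Ile): 2 synonymous substitutions.
Codon 3 (CGG, Arg): 4 synonymous substitutions.
Codon 4 (AAC, Asn): 1 synonymous substitution.
Total: 1 + 2 + 4 + 1 = 8.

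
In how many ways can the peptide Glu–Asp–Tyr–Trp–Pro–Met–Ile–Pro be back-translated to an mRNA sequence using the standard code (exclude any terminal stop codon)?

384

Glu: 2 codons.
Asp: 2 codons.
Tyr: 2 codons.
Trp: 1 codon.
Pro: 4 codons.
Met: 1 codon.
Ile: 3 codons.
Pro: 4 codons.
2 × 2 × 2 × 1 × 4 × 1 × 3 × 4 = 384.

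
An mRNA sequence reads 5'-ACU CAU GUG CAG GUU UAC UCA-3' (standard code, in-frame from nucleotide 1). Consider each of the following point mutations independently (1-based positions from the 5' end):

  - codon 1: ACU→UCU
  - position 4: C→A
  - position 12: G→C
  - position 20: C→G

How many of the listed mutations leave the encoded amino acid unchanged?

Codon 1: ACU (Thr) → UCU (Ser) — missense.
Codon 2: CAU (His) → AAU (Asn) — missense.
Codon 4: CAG (Gln) → CAC (His) — missense.
Codon 7: UCA (Ser) → UGA (Stop) — nonsense.
Synonymous: 0 of 4.

0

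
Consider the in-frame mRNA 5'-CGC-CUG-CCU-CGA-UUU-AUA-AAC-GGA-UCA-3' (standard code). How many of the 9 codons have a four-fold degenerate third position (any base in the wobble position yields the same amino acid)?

Codon 1 CGC (Arg): third position 4-fold.
Codon 2 CUG (Leu): third position 4-fold.
Codon 3 CCU (Pro): third position 4-fold.
Codon 4 CGA (Arg): third position 4-fold.
Codon 5 UUU (Phe): third position 2-fold.
Codon 6 AUA (Ile): third position 3-fold.
Codon 7 AAC (Asn): third position 2-fold.
Codon 8 GGA (Gly): third position 4-fold.
Codon 9 UCA (Ser): third position 4-fold.
Four-fold degenerate third positions: 6.

6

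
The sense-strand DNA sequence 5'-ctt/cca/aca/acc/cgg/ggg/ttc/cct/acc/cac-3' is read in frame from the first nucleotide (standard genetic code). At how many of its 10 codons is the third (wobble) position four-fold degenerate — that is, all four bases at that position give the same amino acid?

Codon 1 CTT (Leu): third position 4-fold.
Codon 2 CCA (Pro): third position 4-fold.
Codon 3 ACA (Thr): third position 4-fold.
Codon 4 ACC (Thr): third position 4-fold.
Codon 5 CGG (Arg): third position 4-fold.
Codon 6 GGG (Gly): third position 4-fold.
Codon 7 TTC (Phe): third position 2-fold.
Codon 8 CCT (Pro): third position 4-fold.
Codon 9 ACC (Thr): third position 4-fold.
Codon 10 CAC (His): third position 2-fold.
Four-fold degenerate third positions: 8.

8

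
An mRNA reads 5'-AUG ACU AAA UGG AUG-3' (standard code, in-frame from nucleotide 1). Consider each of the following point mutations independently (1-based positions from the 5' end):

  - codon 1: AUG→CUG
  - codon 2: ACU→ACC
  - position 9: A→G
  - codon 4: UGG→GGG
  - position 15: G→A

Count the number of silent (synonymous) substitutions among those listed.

2

Codon 1: AUG (Met) → CUG (Leu) — missense.
Codon 2: ACU (Thr) → ACC (Thr) — synonymous.
Codon 3: AAA (Lys) → AAG (Lys) — synonymous.
Codon 4: UGG (Trp) → GGG (Gly) — missense.
Codon 5: AUG (Met) → AUA (Ile) — missense.
Synonymous: 2 of 5.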